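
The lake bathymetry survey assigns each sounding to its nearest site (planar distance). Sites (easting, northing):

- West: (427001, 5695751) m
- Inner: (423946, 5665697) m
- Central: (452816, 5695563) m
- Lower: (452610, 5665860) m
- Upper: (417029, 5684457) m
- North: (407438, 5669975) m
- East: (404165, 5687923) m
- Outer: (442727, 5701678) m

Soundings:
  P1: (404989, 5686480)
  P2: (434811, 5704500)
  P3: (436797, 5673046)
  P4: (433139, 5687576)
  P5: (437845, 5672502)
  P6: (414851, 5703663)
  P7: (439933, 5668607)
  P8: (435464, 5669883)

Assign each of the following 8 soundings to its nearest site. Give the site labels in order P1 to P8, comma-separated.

P1 → East (d²=2761225.00)
P2 → Outer (d²=70626740.00)
P3 → Inner (d²=219156002.00)
P4 → West (d²=104505669.00)
P5 → Inner (d²=239490226.00)
P6 → West (d²=210222244.00)
P7 → Lower (d²=168252338.00)
P8 → Inner (d²=150186920.00)

East, Outer, Inner, West, Inner, West, Lower, Inner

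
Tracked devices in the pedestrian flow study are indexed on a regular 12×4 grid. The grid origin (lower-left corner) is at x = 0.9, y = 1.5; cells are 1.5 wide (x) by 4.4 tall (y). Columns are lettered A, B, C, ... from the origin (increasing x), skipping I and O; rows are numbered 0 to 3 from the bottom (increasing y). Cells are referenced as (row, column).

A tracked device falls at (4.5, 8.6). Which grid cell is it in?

Column index: ⌊(4.5 − 0.9) / 1.5⌋ = ⌊2.400⌋ = 2 → column C
Row offset from origin: ⌊(8.6 − 1.5) / 4.4⌋ = ⌊1.614⌋ = 1 → row 1

(1, C)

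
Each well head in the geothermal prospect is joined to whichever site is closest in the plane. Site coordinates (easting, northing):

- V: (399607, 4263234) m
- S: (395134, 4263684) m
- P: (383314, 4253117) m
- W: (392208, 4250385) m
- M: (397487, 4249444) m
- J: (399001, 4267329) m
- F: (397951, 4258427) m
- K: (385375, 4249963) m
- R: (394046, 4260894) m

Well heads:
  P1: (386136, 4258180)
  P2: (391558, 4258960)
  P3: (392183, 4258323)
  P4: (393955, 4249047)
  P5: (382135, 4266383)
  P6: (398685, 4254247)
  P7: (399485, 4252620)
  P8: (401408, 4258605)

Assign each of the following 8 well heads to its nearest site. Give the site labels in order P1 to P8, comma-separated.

P1 → P (d²=33597653.00)
P2 → R (d²=9930500.00)
P3 → R (d²=10080810.00)
P4 → W (d²=4842253.00)
P5 → R (d²=172001042.00)
P6 → F (d²=18011156.00)
P7 → M (d²=14078980.00)
P8 → F (d²=11982533.00)

P, R, R, W, R, F, M, F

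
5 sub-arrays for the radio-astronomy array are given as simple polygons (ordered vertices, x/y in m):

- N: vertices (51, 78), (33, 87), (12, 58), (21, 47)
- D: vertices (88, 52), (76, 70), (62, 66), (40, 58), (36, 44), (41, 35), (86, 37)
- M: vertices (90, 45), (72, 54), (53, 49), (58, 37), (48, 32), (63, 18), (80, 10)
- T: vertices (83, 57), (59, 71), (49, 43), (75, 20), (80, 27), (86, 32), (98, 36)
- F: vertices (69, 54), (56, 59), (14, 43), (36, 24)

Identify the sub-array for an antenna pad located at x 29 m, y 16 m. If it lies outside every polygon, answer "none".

Cast a ray rightward from (29, 16). For each polygon, the edges (by vertex number in listed order) whose endpoints lie on opposite sides of y = 16, where each meets that height, and whether that is right or left of the point:
N: no edge straddles that height → 0 crossings.
D: no edge straddles that height → 0 crossings.
M: 6–7 at x≈67.2 (right), 7–1 at x≈81.7 (right) → 2 crossings.
T: no edge straddles that height → 0 crossings.
F: no edge straddles that height → 0 crossings.
All counts are even, so the point lies outside every listed polygon.

none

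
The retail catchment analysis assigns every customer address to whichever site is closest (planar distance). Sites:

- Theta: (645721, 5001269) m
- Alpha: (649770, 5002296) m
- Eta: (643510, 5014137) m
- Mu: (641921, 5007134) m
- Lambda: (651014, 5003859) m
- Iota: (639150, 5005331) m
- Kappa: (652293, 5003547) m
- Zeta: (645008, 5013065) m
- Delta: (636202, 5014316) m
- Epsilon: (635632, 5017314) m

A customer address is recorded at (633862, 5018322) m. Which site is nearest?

Epsilon

Squared distances to each site:
Theta: 431440690.000; Alpha: 509897140.000; Eta: 110598129.000; Mu: 190118825.000; Lambda: 503369473.000; Iota: 196729025.000; Kappa: 558002386.000; Zeta: 151869365.000; Delta: 21523636.000; Epsilon: 4148964.000.
Minimum at Epsilon.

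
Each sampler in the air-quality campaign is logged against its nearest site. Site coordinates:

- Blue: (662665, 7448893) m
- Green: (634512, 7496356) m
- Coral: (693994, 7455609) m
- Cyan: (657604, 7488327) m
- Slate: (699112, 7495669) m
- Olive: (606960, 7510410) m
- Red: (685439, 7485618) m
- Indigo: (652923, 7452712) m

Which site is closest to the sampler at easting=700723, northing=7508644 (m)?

Slate

Squared distances to each site:
Blue: 5018593365.000; Green: 4534891465.000; Coral: 2857990666.000; Cyan: 2272028650.000; Slate: 170945946.000; Olive: 8794618925.000; Red: 763797332.000; Indigo: 5413228624.000.
Minimum at Slate.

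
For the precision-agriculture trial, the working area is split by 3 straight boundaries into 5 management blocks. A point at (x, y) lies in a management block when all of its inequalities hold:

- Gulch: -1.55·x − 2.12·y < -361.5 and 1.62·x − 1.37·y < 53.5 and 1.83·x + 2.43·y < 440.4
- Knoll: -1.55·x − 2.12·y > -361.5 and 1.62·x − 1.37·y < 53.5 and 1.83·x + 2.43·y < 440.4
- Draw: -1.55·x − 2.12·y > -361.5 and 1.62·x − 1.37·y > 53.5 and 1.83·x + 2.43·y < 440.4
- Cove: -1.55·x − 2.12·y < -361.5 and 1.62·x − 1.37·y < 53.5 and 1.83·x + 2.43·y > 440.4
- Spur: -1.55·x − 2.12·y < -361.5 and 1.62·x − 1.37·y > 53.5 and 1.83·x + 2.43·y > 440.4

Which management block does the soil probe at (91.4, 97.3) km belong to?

-1.55·91.4 − 2.12·97.3 = -347.946, which is > -361.5
1.62·91.4 − 1.37·97.3 = 14.767, which is < 53.5
1.83·91.4 + 2.43·97.3 = 403.701, which is < 440.4
This sign pattern matches Knoll.

Knoll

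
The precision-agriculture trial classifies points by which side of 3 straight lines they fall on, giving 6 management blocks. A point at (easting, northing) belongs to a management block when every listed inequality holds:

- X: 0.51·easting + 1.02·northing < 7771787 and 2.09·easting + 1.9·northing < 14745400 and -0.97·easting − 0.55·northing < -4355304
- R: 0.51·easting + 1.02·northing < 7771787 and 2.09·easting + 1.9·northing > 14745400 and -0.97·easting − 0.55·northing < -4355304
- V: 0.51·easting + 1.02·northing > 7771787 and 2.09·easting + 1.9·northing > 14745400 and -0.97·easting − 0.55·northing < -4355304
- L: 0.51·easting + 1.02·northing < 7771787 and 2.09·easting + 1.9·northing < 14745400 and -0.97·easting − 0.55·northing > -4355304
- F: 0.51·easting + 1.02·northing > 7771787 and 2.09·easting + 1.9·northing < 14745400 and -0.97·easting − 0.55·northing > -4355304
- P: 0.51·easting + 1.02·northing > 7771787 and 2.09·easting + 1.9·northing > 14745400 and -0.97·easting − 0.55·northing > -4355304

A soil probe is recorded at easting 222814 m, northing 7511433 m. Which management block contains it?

F

0.51·222814 + 1.02·7511433 = 7775296.800, which is > 7771787
2.09·222814 + 1.9·7511433 = 14737403.960, which is < 14745400
-0.97·222814 − 0.55·7511433 = -4347417.730, which is > -4355304
This sign pattern matches F.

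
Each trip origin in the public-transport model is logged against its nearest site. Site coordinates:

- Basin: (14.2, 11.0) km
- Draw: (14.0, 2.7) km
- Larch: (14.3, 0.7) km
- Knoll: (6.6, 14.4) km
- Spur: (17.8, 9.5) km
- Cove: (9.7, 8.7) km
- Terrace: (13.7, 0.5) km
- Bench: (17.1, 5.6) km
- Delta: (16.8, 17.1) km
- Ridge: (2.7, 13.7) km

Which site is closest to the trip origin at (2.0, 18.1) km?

Squared distances to each site:
Basin: 199.250; Draw: 381.160; Larch: 454.050; Knoll: 34.850; Spur: 323.600; Cove: 147.650; Terrace: 446.650; Bench: 384.260; Delta: 220.040; Ridge: 19.850.
Minimum at Ridge.

Ridge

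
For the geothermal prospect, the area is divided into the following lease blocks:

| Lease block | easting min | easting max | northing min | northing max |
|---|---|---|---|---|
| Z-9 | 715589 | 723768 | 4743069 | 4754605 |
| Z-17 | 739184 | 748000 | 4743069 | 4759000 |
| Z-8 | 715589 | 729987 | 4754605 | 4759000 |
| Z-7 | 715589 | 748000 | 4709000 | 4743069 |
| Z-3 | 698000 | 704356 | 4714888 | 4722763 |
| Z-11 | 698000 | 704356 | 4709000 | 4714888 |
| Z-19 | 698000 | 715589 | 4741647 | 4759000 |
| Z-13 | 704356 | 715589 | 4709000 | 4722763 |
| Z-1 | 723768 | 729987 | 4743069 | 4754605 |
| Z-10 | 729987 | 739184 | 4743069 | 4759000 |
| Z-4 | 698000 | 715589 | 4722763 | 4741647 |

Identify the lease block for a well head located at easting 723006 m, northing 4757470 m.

Z-8

The point has easting = 723006 and northing = 4757470.
Only Z-8 satisfies 715589 ≤ easting ≤ 729987 and 4754605 ≤ northing ≤ 4759000.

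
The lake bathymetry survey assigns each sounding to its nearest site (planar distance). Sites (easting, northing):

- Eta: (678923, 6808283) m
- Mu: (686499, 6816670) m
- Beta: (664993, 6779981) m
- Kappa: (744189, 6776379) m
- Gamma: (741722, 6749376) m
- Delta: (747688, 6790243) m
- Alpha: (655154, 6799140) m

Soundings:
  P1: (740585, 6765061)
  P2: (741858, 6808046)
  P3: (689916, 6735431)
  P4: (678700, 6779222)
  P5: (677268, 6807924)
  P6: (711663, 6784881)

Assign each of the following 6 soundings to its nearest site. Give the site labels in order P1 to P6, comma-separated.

Kappa, Delta, Beta, Beta, Eta, Kappa

P1 → Kappa (d²=141085940.00)
P2 → Delta (d²=350935709.00)
P3 → Beta (d²=2605858429.00)
P4 → Beta (d²=188457930.00)
P5 → Eta (d²=2867906.00)
P6 → Kappa (d²=1130224680.00)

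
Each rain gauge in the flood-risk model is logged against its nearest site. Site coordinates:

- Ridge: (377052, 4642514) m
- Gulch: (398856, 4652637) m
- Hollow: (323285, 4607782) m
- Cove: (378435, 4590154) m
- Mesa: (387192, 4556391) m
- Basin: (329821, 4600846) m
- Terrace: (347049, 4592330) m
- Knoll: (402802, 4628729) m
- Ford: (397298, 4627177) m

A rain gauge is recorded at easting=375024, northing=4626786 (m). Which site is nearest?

Squared distances to each site:
Ridge: 251482768.000; Gulch: 1236238425.000; Hollow: 3038076137.000; Cove: 1353538345.000; Mesa: 5103516249.000; Basin: 2716194809.000; Terrace: 1969816561.000; Knoll: 775392533.000; Ford: 496283957.000.
Minimum at Ridge.

Ridge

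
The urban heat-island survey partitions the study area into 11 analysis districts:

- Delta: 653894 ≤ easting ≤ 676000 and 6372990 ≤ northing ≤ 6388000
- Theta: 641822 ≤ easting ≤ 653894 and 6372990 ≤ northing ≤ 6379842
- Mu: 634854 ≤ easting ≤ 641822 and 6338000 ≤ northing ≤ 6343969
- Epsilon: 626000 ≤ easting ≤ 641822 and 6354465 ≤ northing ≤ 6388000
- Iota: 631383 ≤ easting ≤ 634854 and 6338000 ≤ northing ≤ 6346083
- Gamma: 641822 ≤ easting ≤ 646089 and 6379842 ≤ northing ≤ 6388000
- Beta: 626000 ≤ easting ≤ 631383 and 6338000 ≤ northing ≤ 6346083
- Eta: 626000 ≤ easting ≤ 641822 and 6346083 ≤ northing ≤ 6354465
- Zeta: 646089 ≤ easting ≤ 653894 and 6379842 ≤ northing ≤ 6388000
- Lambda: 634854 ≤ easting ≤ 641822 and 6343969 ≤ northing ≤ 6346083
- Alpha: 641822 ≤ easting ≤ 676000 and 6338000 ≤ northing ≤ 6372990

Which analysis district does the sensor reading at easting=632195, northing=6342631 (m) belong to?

The point has easting = 632195 and northing = 6342631.
Only Iota satisfies 631383 ≤ easting ≤ 634854 and 6338000 ≤ northing ≤ 6346083.

Iota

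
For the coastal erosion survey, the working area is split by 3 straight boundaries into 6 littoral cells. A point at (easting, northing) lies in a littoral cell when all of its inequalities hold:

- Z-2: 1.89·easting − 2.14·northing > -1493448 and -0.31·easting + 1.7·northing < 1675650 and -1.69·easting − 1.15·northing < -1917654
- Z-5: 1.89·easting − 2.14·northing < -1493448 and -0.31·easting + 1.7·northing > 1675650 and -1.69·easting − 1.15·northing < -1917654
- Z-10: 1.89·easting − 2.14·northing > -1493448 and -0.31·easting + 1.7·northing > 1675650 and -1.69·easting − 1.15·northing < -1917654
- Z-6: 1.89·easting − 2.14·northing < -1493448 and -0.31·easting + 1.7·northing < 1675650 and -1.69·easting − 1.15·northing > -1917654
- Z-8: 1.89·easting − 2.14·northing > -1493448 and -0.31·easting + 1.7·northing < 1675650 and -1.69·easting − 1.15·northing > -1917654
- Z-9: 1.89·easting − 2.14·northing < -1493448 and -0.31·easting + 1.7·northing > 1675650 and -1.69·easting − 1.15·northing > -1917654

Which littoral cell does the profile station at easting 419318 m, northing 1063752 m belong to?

1.89·419318 − 2.14·1063752 = -1483918.260, which is > -1493448
-0.31·419318 + 1.7·1063752 = 1678389.820, which is > 1675650
-1.69·419318 − 1.15·1063752 = -1931962.220, which is < -1917654
This sign pattern matches Z-10.

Z-10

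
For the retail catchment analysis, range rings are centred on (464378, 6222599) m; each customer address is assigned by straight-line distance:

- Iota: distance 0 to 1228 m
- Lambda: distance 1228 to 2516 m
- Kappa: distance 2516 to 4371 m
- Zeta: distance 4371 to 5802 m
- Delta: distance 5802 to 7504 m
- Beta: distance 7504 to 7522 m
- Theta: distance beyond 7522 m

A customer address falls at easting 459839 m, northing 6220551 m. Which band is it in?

Zeta

Distance = √((459839−464378)² + (6220551−6222599)²) = √(20602521.000 + 4194304.000) = 4979.641 m.
4371 ≤ 4979.641 < 5802 → Zeta.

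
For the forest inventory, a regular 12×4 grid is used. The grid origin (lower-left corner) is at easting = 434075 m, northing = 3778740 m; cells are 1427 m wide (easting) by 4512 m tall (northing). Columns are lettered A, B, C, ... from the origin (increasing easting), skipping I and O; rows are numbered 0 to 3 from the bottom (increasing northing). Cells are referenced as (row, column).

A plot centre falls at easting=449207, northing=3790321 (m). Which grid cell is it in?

Column index: ⌊(449207 − 434075) / 1427⌋ = ⌊10.604⌋ = 10 → column L
Row offset from origin: ⌊(3790321 − 3778740) / 4512⌋ = ⌊2.567⌋ = 2 → row 2

(2, L)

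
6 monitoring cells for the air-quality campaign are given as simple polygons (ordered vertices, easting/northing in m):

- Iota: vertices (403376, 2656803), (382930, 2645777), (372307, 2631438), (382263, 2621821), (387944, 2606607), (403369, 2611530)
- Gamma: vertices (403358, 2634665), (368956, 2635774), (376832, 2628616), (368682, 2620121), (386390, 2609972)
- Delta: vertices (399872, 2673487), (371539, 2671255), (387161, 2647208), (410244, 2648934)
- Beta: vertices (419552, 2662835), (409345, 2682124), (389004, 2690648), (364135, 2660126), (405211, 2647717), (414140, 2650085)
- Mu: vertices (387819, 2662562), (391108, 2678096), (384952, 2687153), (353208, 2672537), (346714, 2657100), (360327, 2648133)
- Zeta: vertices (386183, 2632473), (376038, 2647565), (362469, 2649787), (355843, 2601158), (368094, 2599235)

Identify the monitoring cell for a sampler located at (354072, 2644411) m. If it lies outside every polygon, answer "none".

none

Cast a ray rightward from (354072, 2644411). For each polygon, the edges (by vertex number in listed order) whose endpoints lie on opposite sides of northing = 2644411, where each meets that height, and whether that is right or left of the point:
Iota: 2–3 at easting≈381918.0 (right), 6–1 at easting≈403374.1 (right) → 2 crossings.
Gamma: no edge straddles that height → 0 crossings.
Delta: no edge straddles that height → 0 crossings.
Beta: no edge straddles that height → 0 crossings.
Mu: no edge straddles that height → 0 crossings.
Zeta: 1–2 at easting≈378158.2 (right), 3–4 at easting≈361736.5 (right) → 2 crossings.
All counts are even, so the point lies outside every listed polygon.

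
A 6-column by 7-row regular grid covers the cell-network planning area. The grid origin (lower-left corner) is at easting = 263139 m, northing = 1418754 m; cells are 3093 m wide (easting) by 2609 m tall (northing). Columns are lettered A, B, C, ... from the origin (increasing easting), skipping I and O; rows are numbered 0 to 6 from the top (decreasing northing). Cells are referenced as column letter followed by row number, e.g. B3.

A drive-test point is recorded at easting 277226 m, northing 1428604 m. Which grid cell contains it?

E3

Column index: ⌊(277226 − 263139) / 3093⌋ = ⌊4.554⌋ = 4 → column E
Row offset from origin: ⌊(1428604 − 1418754) / 2609⌋ = ⌊3.775⌋ = 3 → row 3 (counted from top)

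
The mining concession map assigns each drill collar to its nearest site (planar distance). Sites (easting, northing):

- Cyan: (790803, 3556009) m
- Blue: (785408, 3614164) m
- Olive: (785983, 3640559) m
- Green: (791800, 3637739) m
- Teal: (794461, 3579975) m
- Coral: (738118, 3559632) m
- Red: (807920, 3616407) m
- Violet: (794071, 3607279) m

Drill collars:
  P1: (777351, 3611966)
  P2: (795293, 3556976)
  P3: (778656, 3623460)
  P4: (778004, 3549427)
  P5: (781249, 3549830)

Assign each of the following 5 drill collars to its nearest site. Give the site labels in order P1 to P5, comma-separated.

P1 → Blue (d²=69746453.00)
P2 → Cyan (d²=21095189.00)
P3 → Blue (d²=132005120.00)
P4 → Cyan (d²=207137125.00)
P5 → Cyan (d²=129458957.00)

Blue, Cyan, Blue, Cyan, Cyan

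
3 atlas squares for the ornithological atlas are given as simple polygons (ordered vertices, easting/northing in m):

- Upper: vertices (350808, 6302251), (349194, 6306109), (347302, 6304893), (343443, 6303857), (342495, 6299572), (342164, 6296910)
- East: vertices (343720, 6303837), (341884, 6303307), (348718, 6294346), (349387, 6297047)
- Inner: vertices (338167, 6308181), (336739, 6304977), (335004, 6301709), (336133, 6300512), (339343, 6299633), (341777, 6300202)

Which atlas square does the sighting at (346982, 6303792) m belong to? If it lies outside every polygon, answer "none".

Cast a ray rightward from (346982, 6303792). For each polygon, the edges (by vertex number in listed order) whose endpoints lie on opposite sides of northing = 6303792, where each meets that height, and whether that is right or left of the point:
Upper: 1–2 at easting≈350163.3 (right), 4–5 at easting≈343428.6 (left) → 1 crossing.
East: 1–2 at easting≈343564.1 (left), 4–1 at easting≈343757.6 (left) → 0 crossings.
Inner: 2–3 at easting≈336109.9 (left), 6–1 at easting≈340152.7 (left) → 0 crossings.
Only Upper has an odd count, so the point is inside Upper.

Upper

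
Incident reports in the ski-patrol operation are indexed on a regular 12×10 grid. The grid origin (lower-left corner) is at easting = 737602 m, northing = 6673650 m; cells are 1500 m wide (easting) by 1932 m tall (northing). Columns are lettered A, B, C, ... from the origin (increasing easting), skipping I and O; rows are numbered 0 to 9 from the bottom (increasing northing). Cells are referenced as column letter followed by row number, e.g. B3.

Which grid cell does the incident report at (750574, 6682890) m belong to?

Column index: ⌊(750574 − 737602) / 1500⌋ = ⌊8.648⌋ = 8 → column J
Row offset from origin: ⌊(6682890 − 6673650) / 1932⌋ = ⌊4.783⌋ = 4 → row 4

J4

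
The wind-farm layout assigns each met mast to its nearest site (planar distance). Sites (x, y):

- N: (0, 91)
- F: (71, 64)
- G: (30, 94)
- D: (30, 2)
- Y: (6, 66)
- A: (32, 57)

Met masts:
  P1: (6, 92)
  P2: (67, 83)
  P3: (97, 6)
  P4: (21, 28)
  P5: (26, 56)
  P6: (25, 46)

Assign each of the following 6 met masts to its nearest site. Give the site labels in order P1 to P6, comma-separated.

N, F, F, D, A, A

P1 → N (d²=37.00)
P2 → F (d²=377.00)
P3 → F (d²=4040.00)
P4 → D (d²=757.00)
P5 → A (d²=37.00)
P6 → A (d²=170.00)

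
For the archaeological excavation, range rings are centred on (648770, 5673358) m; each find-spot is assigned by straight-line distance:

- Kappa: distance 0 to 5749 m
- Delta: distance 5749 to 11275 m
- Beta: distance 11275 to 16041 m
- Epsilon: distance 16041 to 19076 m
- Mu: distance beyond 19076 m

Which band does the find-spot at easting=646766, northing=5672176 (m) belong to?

Distance = √((646766−648770)² + (5672176−5673358)²) = √(4016016.000 + 1397124.000) = 2326.616 m.
0 ≤ 2326.616 < 5749 → Kappa.

Kappa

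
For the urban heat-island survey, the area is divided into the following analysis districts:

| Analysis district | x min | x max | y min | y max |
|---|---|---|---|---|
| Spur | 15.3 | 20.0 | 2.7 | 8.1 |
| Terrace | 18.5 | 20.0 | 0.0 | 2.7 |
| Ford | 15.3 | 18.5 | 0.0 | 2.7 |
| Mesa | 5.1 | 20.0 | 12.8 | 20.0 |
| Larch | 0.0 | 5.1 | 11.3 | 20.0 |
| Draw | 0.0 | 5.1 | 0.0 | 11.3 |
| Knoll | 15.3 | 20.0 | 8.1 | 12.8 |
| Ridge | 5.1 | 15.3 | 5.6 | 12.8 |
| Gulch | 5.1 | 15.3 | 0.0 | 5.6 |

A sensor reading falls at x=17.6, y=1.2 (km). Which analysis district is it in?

Ford

The point has x = 17.6 and y = 1.2.
Only Ford satisfies 15.3 ≤ x ≤ 18.5 and 0.0 ≤ y ≤ 2.7.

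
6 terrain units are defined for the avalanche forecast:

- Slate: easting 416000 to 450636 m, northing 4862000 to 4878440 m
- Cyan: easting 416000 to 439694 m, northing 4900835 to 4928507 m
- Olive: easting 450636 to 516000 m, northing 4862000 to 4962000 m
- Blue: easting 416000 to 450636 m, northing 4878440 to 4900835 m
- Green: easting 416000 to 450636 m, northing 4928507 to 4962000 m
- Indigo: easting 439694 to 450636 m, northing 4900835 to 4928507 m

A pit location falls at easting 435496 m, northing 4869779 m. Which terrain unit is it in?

The point has easting = 435496 and northing = 4869779.
Only Slate satisfies 416000 ≤ easting ≤ 450636 and 4862000 ≤ northing ≤ 4878440.

Slate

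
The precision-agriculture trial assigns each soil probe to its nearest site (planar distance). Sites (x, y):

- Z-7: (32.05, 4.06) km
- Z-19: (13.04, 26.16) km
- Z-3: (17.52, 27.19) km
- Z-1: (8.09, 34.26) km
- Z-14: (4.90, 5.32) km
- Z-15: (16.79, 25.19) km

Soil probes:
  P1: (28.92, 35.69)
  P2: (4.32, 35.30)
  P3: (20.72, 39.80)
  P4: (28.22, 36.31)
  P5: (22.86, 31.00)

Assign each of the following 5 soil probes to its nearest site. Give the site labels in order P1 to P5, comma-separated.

P1 → Z-3 (d²=202.21)
P2 → Z-1 (d²=15.29)
P3 → Z-3 (d²=169.25)
P4 → Z-3 (d²=197.66)
P5 → Z-3 (d²=43.03)

Z-3, Z-1, Z-3, Z-3, Z-3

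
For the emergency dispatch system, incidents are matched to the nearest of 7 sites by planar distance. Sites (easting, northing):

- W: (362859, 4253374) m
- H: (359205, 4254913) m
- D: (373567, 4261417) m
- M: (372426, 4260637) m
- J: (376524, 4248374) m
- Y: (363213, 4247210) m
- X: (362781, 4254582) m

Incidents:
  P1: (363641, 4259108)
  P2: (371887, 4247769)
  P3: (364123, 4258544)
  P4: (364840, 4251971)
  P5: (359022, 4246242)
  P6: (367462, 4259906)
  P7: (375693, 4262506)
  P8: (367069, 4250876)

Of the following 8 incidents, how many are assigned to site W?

2

P1 → X
P2 → J
P3 → X
P4 → W
P5 → Y
P6 → M
P7 → D
P8 → W
2 of the 8 go to W.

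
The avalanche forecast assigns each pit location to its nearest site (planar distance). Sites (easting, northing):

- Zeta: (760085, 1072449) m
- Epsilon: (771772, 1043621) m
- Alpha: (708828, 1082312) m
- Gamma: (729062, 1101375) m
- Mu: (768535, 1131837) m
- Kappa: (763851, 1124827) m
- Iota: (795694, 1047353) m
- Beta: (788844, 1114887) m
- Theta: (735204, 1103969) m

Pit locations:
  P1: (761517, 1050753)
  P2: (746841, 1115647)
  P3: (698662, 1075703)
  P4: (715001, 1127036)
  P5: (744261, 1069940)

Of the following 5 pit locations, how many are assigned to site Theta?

1

P1 → Epsilon
P2 → Theta
P3 → Alpha
P4 → Gamma
P5 → Zeta
1 of the 5 goes to Theta.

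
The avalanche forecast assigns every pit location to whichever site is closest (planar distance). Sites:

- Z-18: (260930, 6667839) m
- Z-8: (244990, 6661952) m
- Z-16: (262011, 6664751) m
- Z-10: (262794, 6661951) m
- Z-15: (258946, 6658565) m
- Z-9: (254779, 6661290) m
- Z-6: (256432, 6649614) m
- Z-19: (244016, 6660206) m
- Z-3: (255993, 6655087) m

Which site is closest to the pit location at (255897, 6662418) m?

Z-9

Squared distances to each site:
Z-18: 54718330.000; Z-8: 119179805.000; Z-16: 42823885.000; Z-10: 47786698.000; Z-15: 24142010.000; Z-9: 2522308.000; Z-6: 164228641.000; Z-19: 146051105.000; Z-3: 53752777.000.
Minimum at Z-9.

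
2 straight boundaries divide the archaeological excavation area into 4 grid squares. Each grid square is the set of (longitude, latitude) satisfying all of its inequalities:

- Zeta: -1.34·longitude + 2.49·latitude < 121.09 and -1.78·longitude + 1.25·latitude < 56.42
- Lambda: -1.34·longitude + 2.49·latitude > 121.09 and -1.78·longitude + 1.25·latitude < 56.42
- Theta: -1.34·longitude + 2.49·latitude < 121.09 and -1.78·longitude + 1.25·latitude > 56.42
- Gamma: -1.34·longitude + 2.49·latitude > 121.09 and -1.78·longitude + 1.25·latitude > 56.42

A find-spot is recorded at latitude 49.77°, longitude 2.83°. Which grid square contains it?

-1.34·2.83 + 2.49·49.77 = 120.135, which is < 121.09
-1.78·2.83 + 1.25·49.77 = 57.175, which is > 56.42
This sign pattern matches Theta.

Theta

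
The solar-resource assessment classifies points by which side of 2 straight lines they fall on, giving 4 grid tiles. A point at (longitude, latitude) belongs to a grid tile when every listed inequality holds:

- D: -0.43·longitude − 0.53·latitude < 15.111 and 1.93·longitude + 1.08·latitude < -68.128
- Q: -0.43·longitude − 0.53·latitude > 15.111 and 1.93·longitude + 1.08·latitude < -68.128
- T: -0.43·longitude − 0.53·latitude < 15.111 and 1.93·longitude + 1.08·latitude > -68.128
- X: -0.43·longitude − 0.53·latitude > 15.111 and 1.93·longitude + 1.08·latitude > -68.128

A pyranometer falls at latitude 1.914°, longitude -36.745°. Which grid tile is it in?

D

-0.43·-36.745 − 0.53·1.914 = 14.786, which is < 15.111
1.93·-36.745 + 1.08·1.914 = -68.851, which is < -68.128
This sign pattern matches D.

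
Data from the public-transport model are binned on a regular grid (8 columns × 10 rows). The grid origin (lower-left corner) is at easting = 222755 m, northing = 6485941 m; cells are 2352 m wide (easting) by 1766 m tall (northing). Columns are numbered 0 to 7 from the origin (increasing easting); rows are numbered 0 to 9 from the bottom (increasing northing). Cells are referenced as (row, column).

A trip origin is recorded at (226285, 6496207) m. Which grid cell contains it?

(5, 1)

Column index: ⌊(226285 − 222755) / 2352⌋ = ⌊1.501⌋ = 1
Row offset from origin: ⌊(6496207 − 6485941) / 1766⌋ = ⌊5.813⌋ = 5 → row 5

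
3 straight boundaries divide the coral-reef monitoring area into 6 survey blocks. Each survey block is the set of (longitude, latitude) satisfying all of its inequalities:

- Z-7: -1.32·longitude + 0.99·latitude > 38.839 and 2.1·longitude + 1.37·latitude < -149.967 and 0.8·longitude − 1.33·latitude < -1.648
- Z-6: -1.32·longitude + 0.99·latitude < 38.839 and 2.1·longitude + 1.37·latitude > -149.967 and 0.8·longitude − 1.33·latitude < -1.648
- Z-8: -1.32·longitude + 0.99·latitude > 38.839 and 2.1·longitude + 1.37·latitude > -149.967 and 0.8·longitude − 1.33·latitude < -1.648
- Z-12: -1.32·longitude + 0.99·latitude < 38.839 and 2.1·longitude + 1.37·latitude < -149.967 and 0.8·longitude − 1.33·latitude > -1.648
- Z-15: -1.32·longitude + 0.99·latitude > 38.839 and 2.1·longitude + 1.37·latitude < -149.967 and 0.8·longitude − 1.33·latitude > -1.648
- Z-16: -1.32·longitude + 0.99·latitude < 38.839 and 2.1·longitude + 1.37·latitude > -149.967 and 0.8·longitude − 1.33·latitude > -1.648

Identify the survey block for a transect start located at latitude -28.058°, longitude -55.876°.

Z-7

-1.32·-55.876 + 0.99·-28.058 = 45.979, which is > 38.839
2.1·-55.876 + 1.37·-28.058 = -155.779, which is < -149.967
0.8·-55.876 − 1.33·-28.058 = -7.384, which is < -1.648
This sign pattern matches Z-7.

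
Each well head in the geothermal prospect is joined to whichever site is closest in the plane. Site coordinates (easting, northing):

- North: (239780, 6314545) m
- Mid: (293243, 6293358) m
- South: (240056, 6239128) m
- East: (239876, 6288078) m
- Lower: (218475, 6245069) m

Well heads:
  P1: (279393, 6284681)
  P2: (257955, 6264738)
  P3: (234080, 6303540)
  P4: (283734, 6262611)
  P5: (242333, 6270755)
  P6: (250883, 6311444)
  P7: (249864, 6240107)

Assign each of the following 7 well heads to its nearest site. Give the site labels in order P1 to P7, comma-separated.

Mid, East, North, Mid, East, North, South

P1 → Mid (d²=267112829.00)
P2 → East (d²=871605841.00)
P3 → North (d²=153600025.00)
P4 → Mid (d²=1035799090.00)
P5 → East (d²=306123178.00)
P6 → North (d²=132892810.00)
P7 → South (d²=97155305.00)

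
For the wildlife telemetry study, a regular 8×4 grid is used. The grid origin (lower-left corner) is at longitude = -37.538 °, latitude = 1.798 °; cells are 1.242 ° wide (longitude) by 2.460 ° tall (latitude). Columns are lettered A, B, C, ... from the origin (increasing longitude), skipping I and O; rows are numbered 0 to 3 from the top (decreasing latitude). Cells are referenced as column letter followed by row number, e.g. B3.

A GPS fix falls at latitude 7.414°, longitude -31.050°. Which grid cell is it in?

Column index: ⌊(-31.050 − -37.538) / 1.242⌋ = ⌊5.224⌋ = 5 → column F
Row offset from origin: ⌊(7.414 − 1.798) / 2.460⌋ = ⌊2.283⌋ = 2 → row 1 (counted from top)

F1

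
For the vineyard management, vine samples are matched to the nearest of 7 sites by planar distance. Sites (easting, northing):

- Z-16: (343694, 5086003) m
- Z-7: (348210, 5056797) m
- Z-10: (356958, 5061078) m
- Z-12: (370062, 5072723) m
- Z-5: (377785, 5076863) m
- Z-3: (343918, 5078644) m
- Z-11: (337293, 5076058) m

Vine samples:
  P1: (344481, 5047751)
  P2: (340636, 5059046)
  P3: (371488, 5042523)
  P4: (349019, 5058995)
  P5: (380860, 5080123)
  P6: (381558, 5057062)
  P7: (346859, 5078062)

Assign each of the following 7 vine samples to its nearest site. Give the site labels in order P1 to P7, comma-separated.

Z-7, Z-7, Z-10, Z-7, Z-5, Z-12, Z-3

P1 → Z-7 (d²=95735557.00)
P2 → Z-7 (d²=62423477.00)
P3 → Z-10 (d²=555408925.00)
P4 → Z-7 (d²=5485685.00)
P5 → Z-5 (d²=20083225.00)
P6 → Z-12 (d²=377424937.00)
P7 → Z-3 (d²=8988205.00)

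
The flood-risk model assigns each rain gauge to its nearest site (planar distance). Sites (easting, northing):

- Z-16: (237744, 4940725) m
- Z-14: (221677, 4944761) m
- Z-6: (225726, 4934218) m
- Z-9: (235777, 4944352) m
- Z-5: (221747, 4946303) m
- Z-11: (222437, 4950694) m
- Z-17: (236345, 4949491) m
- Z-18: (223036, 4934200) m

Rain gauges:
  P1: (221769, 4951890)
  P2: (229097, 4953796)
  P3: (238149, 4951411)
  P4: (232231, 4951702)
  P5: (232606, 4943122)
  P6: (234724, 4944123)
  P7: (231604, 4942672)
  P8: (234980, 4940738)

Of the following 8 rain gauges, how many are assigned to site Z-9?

3

P1 → Z-11
P2 → Z-11
P3 → Z-17
P4 → Z-17
P5 → Z-9
P6 → Z-9
P7 → Z-9
P8 → Z-16
3 of the 8 go to Z-9.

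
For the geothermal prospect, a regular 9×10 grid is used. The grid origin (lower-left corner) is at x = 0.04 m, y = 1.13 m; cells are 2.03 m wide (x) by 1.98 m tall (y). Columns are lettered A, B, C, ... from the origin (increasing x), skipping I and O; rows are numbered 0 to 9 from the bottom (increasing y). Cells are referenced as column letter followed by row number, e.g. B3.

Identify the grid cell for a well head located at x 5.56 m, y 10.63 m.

Column index: ⌊(5.56 − 0.04) / 2.03⌋ = ⌊2.719⌋ = 2 → column C
Row offset from origin: ⌊(10.63 − 1.13) / 1.98⌋ = ⌊4.798⌋ = 4 → row 4

C4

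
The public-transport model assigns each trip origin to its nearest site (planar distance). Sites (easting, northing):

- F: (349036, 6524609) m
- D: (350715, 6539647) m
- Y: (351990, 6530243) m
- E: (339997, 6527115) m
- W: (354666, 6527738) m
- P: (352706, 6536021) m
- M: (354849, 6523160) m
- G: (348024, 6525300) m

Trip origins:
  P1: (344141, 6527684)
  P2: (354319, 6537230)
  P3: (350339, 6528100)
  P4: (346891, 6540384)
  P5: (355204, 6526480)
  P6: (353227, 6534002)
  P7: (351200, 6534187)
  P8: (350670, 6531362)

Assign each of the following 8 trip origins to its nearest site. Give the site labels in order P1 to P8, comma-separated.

E, P, Y, D, W, P, P, Y

P1 → E (d²=17496497.00)
P2 → P (d²=4063450.00)
P3 → Y (d²=7318250.00)
P4 → D (d²=15166145.00)
P5 → W (d²=1872008.00)
P6 → P (d²=4347802.00)
P7 → P (d²=5631592.00)
P8 → Y (d²=2994561.00)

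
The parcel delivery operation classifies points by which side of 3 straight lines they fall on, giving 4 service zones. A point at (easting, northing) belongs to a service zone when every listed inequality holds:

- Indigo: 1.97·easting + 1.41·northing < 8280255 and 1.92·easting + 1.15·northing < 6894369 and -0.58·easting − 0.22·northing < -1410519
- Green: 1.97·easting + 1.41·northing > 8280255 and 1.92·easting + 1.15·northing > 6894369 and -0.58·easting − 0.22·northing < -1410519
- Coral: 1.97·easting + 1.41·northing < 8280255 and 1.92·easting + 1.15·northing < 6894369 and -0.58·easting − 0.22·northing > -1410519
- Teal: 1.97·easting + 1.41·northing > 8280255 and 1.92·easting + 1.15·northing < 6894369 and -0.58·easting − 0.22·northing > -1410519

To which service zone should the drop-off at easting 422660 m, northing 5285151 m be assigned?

Teal

1.97·422660 + 1.41·5285151 = 8284703.110, which is > 8280255
1.92·422660 + 1.15·5285151 = 6889430.850, which is < 6894369
-0.58·422660 − 0.22·5285151 = -1407876.020, which is > -1410519
This sign pattern matches Teal.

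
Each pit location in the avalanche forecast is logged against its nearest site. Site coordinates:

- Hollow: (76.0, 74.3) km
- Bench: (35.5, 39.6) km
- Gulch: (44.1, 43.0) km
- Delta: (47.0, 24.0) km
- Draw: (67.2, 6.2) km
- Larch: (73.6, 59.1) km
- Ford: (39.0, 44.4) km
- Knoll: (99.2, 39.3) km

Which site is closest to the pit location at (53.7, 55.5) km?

Gulch

Squared distances to each site:
Hollow: 850.730; Bench: 584.050; Gulch: 248.410; Delta: 1037.140; Draw: 2612.740; Larch: 408.970; Ford: 339.300; Knoll: 2332.690.
Minimum at Gulch.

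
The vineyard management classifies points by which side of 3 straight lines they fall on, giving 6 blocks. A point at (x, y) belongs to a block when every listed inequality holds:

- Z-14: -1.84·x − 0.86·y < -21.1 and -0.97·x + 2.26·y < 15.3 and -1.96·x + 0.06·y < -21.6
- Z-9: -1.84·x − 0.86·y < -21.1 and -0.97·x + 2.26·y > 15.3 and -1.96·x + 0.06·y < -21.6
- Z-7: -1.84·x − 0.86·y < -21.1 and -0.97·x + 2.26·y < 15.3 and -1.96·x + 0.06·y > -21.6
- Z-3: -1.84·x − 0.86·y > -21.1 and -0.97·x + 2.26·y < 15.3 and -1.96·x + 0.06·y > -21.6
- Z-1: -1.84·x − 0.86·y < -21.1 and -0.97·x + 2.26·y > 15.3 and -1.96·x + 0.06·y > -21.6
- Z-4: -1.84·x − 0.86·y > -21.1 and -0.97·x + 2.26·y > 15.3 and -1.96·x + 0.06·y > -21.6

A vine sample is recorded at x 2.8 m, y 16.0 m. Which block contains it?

Z-4

-1.84·2.8 − 0.86·16.0 = -18.912, which is > -21.1
-0.97·2.8 + 2.26·16.0 = 33.444, which is > 15.3
-1.96·2.8 + 0.06·16.0 = -4.528, which is > -21.6
This sign pattern matches Z-4.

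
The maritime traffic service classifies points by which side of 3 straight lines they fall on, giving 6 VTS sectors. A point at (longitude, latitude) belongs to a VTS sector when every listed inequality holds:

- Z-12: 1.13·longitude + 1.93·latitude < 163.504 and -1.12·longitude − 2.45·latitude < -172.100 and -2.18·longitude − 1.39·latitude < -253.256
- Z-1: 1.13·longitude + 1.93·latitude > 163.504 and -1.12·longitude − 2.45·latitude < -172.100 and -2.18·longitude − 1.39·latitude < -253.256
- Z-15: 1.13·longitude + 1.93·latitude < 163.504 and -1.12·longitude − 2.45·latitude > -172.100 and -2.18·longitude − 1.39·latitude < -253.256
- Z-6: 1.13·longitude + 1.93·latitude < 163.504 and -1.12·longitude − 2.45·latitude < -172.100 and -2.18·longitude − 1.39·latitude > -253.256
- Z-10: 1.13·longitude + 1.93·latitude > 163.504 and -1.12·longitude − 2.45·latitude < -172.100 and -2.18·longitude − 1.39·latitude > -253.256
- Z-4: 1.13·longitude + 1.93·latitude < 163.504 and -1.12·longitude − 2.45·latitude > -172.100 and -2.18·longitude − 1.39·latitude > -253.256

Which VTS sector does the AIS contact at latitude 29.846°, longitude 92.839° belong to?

Z-6

1.13·92.839 + 1.93·29.846 = 162.511, which is < 163.504
-1.12·92.839 − 2.45·29.846 = -177.102, which is < -172.100
-2.18·92.839 − 1.39·29.846 = -243.875, which is > -253.256
This sign pattern matches Z-6.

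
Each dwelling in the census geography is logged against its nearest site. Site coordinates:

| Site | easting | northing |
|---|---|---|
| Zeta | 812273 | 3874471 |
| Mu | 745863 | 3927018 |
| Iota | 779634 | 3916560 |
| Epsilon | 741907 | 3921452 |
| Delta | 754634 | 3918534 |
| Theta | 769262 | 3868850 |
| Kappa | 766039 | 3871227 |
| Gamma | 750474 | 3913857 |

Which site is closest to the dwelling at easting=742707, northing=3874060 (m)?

Squared distances to each site:
Zeta: 4839597277.000; Mu: 2814510100.000; Iota: 3169853329.000; Epsilon: 2246641664.000; Delta: 2120190005.000; Theta: 732312125.000; Kappa: 552408113.000; Gamma: 1644127498.000.
Minimum at Kappa.

Kappa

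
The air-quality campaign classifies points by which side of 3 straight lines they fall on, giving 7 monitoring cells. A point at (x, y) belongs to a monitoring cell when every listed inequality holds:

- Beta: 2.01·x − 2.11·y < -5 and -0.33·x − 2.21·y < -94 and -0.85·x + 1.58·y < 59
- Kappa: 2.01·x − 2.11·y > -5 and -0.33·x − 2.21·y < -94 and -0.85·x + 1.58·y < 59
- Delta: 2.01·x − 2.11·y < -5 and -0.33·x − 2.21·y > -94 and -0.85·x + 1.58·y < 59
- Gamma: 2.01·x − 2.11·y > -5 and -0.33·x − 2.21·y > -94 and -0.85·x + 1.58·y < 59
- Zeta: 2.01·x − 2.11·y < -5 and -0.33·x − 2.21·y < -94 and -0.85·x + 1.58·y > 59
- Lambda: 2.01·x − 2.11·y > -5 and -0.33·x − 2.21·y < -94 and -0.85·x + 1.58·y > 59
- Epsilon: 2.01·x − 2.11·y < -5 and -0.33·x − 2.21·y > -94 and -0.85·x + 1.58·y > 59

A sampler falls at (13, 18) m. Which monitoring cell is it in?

Delta

2.01·13 − 2.11·18 = -11.850, which is < -5
-0.33·13 − 2.21·18 = -44.070, which is > -94
-0.85·13 + 1.58·18 = 17.390, which is < 59
This sign pattern matches Delta.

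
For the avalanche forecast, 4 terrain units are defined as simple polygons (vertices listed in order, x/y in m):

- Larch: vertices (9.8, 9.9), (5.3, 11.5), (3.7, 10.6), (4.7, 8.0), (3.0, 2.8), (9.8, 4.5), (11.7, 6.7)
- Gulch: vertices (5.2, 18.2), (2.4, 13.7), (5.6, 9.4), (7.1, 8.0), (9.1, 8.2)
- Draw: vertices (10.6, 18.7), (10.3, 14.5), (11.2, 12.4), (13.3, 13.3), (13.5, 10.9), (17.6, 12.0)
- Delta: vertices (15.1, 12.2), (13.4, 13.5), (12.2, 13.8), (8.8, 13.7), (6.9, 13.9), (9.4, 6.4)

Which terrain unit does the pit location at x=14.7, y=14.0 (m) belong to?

Draw

Cast a ray rightward from (14.7, 14.0). For each polygon, the edges (by vertex number in listed order) whose endpoints lie on opposite sides of y = 14.0, where each meets that height, and whether that is right or left of the point:
Larch: no edge straddles that height → 0 crossings.
Gulch: 1–2 at x≈2.59 (left), 5–1 at x≈6.84 (left) → 0 crossings.
Draw: 2–3 at x≈10.51 (left), 6–1 at x≈15.51 (right) → 1 crossing.
Delta: no edge straddles that height → 0 crossings.
Only Draw has an odd count, so the point is inside Draw.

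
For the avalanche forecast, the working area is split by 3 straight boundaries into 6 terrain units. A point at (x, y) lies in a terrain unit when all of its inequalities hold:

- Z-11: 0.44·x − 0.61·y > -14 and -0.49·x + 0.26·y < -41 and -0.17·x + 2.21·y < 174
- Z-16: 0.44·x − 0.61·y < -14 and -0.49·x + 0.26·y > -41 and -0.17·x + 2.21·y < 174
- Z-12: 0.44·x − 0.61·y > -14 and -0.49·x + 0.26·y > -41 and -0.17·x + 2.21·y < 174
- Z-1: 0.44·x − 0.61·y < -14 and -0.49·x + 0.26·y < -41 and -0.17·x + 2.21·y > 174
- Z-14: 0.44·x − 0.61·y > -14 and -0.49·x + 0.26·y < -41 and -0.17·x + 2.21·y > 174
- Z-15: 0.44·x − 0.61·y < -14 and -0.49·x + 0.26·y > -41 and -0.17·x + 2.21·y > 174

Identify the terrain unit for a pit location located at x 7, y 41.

0.44·7 − 0.61·41 = -21.930, which is < -14
-0.49·7 + 0.26·41 = 7.230, which is > -41
-0.17·7 + 2.21·41 = 89.420, which is < 174
This sign pattern matches Z-16.

Z-16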